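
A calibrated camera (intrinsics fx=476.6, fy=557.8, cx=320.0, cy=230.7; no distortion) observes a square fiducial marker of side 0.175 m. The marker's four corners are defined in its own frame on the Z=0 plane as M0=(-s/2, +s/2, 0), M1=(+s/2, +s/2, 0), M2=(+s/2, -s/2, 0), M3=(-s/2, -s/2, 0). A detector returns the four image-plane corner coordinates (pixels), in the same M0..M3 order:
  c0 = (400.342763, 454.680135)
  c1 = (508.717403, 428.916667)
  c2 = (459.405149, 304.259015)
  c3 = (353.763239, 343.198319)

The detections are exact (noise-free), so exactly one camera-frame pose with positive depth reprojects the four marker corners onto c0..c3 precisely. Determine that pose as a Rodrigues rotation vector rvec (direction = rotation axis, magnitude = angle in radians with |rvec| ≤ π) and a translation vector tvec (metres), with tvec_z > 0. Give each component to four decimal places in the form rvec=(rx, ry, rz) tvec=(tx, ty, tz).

rvec=(0.1893, 0.4246, -0.4241) tvec=(0.1637, 0.1989, 0.7224)

Intrinsics K: fx=476.6, fy=557.8, cx=320.0, cy=230.7
Marker side s = 0.175 m; corners in marker frame (Z=0):
  M0 = (-0.0875, +0.0875, 0)
  M1 = (+0.0875, +0.0875, 0)
  M2 = (+0.0875, -0.0875, 0)
  M3 = (-0.0875, -0.0875, 0)
Detected image corners:
  c0 = (400.342763, 454.680135) px
  c1 = (508.717403, 428.916667) px
  c2 = (459.405149, 304.259015) px
  c3 = (353.763239, 343.198319) px
Planar DLT: solve 8×8 A·h = b for H (H[2,2]=1):
  H  [+351.69207 +327.16969 +427.99265]
  H  [-415.47730 +720.35117 +384.26093]
  H  [-0.60356 +0.12450 +1.00000]
B = K⁻¹H; ‖b₁‖=1.384327, ‖b₂‖=1.384327; λ = 2/(‖b₁‖+‖b₂‖) = 0.722373, sign → tz>0 ⇒ λ=+0.722373
r₁ = λ·B[:,0] = (+0.82579,-0.35774,-0.43600); r₂ = λ·B[:,1] = (+0.43550,+0.89569,+0.08994)
r₃ = r₁×r₂ = (+0.35834,-0.26415,+0.89544); SVD([r₁ r₂ r₃]) → R = UVᵀ:
  R  [+0.82579 +0.43550 +0.35834]
  R  [-0.35774 +0.89569 -0.26415]
  R  [-0.43600 +0.08994 +0.89544]
t = (+0.16368, +0.19887, +0.72237) m
tr R = 2.616919; θ = arccos((tr R − 1)/2) = 0.629266 rad = 36.054°
axis k = ((R−Rᵀ)₃₂, (R−Rᵀ)₁₃, (R−Rᵀ)₂₁) / (2 sinθ) = (+0.300809, +0.674827, -0.673886)
rvec = θ·k = (+0.189289, +0.424646, -0.424054)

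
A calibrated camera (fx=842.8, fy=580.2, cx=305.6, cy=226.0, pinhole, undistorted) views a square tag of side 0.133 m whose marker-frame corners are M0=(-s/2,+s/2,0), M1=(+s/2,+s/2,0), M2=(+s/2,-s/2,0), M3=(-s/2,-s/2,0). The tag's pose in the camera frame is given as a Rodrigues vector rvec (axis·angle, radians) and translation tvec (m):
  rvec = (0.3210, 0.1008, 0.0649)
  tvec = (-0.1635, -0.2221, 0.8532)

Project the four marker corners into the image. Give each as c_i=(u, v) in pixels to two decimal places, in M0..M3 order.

Intrinsics K: fx=842.8, fy=580.2, cx=305.6, cy=226.0
Marker side s = 0.133 m; corners in marker frame (Z=0):
  M0 = (-0.0665, +0.0665, 0)
  M1 = (+0.0665, +0.0665, 0)
  M2 = (+0.0665, -0.0665, 0)
  M3 = (-0.0665, -0.0665, 0)
rvec = (0.3210, 0.1008, 0.0649), |rvec| = θ = 0.34266 rad = 19.633°
Rodrigues: sinθ=0.33599, 1−cosθ=0.05813; R = I + sinθ·[k]× + (1−cosθ)·[k]×²:
    [+0.99288 -0.04762 +0.10915]
    [+0.07966 +0.94690 -0.31152]
    [-0.08852 +0.31799 +0.94395]
t = (-0.1635, -0.2221, 0.8532) m
M0: Pc = R·M0+t = (-0.23269, -0.16443, +0.88023); u = 842.8·(-0.23269)/0.88023 + 305.6 = 82.8024, v = 580.2·(-0.16443)/0.88023 + 226.0 = 117.6179
M1: Pc = R·M1+t = (-0.10064, -0.15383, +0.86846); u = 842.8·(-0.10064)/0.86846 + 305.6 = 207.9338, v = 580.2·(-0.15383)/0.86846 + 226.0 = 123.2266
M2: Pc = R·M2+t = (-0.09431, -0.27977, +0.82617); u = 842.8·(-0.09431)/0.82617 + 305.6 = 209.3946, v = 580.2·(-0.27977)/0.82617 + 226.0 = 29.5223
M3: Pc = R·M3+t = (-0.22636, -0.29037, +0.83794); u = 842.8·(-0.22636)/0.83794 + 305.6 = 77.9269, v = 580.2·(-0.29037)/0.83794 + 226.0 = 24.9472

c0=(82.80, 117.62) c1=(207.93, 123.23) c2=(209.39, 29.52) c3=(77.93, 24.95)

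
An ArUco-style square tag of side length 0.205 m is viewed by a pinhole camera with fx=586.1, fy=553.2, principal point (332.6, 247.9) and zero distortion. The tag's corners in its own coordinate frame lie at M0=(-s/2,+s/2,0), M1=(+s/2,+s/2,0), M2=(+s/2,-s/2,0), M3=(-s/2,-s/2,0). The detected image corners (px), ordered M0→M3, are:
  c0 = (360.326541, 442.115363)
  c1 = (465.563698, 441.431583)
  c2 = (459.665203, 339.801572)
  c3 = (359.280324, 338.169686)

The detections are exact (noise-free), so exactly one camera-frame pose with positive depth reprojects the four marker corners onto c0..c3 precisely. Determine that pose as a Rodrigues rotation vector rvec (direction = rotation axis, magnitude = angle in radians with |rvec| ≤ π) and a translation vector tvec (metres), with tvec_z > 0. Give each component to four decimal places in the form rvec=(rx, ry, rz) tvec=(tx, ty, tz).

rvec=(-0.2693, -0.1311, 0.0204) tvec=(0.1539, 0.2909, 1.1393)

Intrinsics K: fx=586.1, fy=553.2, cx=332.6, cy=247.9
Marker side s = 0.205 m; corners in marker frame (Z=0):
  M0 = (-0.1025, +0.1025, 0)
  M1 = (+0.1025, +0.1025, 0)
  M2 = (+0.1025, -0.1025, 0)
  M3 = (-0.1025, -0.1025, 0)
Detected image corners:
  c0 = (360.326541, 442.115363) px
  c1 = (465.563698, 441.431583) px
  c2 = (459.665203, 339.801572) px
  c3 = (359.280324, 338.169686) px
Planar DLT: solve 8×8 A·h = b for H (H[2,2]=1):
  H  [+546.86711 -79.13881 +411.75204]
  H  [+45.77015 +410.00164 +389.14971]
  H  [+0.11097 -0.23397 +1.00000]
B = K⁻¹H; ‖b₁‖=0.877755, ‖b₂‖=0.877755; λ = 2/(‖b₁‖+‖b₂‖) = 1.139271, sign → tz>0 ⇒ λ=+1.139271
r₁ = λ·B[:,0] = (+0.99126,+0.03760,+0.12643); r₂ = λ·B[:,1] = (-0.00256,+0.96382,-0.26656)
r₃ = r₁×r₂ = (-0.13188,+0.26391,+0.95549); SVD([r₁ r₂ r₃]) → R = UVᵀ:
  R  [+0.99126 -0.00256 -0.13188]
  R  [+0.03760 +0.96382 +0.26391]
  R  [+0.12643 -0.26656 +0.95549]
t = (+0.15386, +0.29089, +1.13927) m
tr R = 2.910568; θ = arccos((tr R − 1)/2) = 0.300177 rad = 17.199°
axis k = ((R−Rᵀ)₃₂, (R−Rᵀ)₁₃, (R−Rᵀ)₂₁) / (2 sinθ) = (-0.896995, -0.436792, +0.067924)
rvec = θ·k = (-0.269257, -0.131115, +0.020389)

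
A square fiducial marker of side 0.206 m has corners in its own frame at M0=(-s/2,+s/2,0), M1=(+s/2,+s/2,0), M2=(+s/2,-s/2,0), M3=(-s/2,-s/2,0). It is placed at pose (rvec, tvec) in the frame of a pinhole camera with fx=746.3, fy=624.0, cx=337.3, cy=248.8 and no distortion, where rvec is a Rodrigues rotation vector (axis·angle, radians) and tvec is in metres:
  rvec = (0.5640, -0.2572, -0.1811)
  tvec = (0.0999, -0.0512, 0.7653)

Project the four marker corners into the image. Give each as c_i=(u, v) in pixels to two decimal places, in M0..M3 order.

Intrinsics K: fx=746.3, fy=624.0, cx=337.3, cy=248.8
Marker side s = 0.206 m; corners in marker frame (Z=0):
  M0 = (-0.1030, +0.1030, 0)
  M1 = (+0.1030, +0.1030, 0)
  M2 = (+0.1030, -0.1030, 0)
  M3 = (-0.1030, -0.1030, 0)
rvec = (0.5640, -0.2572, -0.1811), |rvec| = θ = 0.64579 rad = 37.001°
Rodrigues: sinθ=0.60183, 1−cosθ=0.20138; R = I + sinθ·[k]× + (1−cosθ)·[k]×²:
    [+0.95222 +0.09873 -0.28901]
    [-0.23882 +0.83057 -0.50312]
    [+0.19037 +0.54810 +0.81446]
t = (0.0999, -0.0512, 0.7653) m
M0: Pc = R·M0+t = (+0.01199, +0.05895, +0.80215); u = 746.3·(+0.01199)/0.80215 + 337.3 = 348.4554, v = 624.0·(+0.05895)/0.80215 + 248.8 = 294.6553
M1: Pc = R·M1+t = (+0.20815, +0.00975, +0.84136); u = 746.3·(+0.20815)/0.84136 + 337.3 = 521.9299, v = 624.0·(+0.00975)/0.84136 + 248.8 = 256.0313
M2: Pc = R·M2+t = (+0.18781, -0.16135, +0.72845); u = 746.3·(+0.18781)/0.72845 + 337.3 = 529.7108, v = 624.0·(-0.16135)/0.72845 + 248.8 = 110.5892
M3: Pc = R·M3+t = (-0.00835, -0.11215, +0.68924); u = 746.3·(-0.00835)/0.68924 + 337.3 = 328.2612, v = 624.0·(-0.11215)/0.68924 + 248.8 = 147.2650

c0=(348.46, 294.66) c1=(521.93, 256.03) c2=(529.71, 110.59) c3=(328.26, 147.26)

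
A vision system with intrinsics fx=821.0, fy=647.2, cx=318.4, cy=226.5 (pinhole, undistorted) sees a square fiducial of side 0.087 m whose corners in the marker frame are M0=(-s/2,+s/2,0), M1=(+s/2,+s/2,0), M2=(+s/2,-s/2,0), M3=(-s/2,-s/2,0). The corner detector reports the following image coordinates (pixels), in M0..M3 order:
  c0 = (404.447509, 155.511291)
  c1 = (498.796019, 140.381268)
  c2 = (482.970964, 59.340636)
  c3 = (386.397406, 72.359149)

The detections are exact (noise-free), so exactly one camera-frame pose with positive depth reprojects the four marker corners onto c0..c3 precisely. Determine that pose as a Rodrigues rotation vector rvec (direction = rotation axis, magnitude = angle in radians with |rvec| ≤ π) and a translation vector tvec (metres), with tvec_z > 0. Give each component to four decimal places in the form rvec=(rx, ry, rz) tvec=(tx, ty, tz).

Intrinsics K: fx=821.0, fy=647.2, cx=318.4, cy=226.5
Marker side s = 0.087 m; corners in marker frame (Z=0):
  M0 = (-0.0435, +0.0435, 0)
  M1 = (+0.0435, +0.0435, 0)
  M2 = (+0.0435, -0.0435, 0)
  M3 = (-0.0435, -0.0435, 0)
Detected image corners:
  c0 = (404.447509, 155.511291) px
  c1 = (498.796019, 140.381268) px
  c2 = (482.970964, 59.340636) px
  c3 = (386.397406, 72.359149) px
Planar DLT: solve 8×8 A·h = b for H (H[2,2]=1):
  H  [+1244.03242 +287.16337 +443.91825]
  H  [-126.44921 +965.81396 +107.16998]
  H  [+0.33148 +0.20910 +1.00000]
B = K⁻¹H; ‖b₁‖=1.459386, ‖b₂‖=1.459386; λ = 2/(‖b₁‖+‖b₂‖) = 0.685220, sign → tz>0 ⇒ λ=+0.685220
r₁ = λ·B[:,0] = (+0.95020,-0.21337,+0.22714); r₂ = λ·B[:,1] = (+0.18410,+0.97241,+0.14328)
r₃ = r₁×r₂ = (-0.25144,-0.09433,+0.96327); SVD([r₁ r₂ r₃]) → R = UVᵀ:
  R  [+0.95020 +0.18410 -0.25144]
  R  [-0.21337 +0.97241 -0.09433]
  R  [+0.22714 +0.14328 +0.96327]
t = (+0.10476, -0.12634, +0.68522) m
tr R = 2.885875; θ = arccos((tr R − 1)/2) = 0.339451 rad = 19.449°
axis k = ((R−Rᵀ)₃₂, (R−Rᵀ)₁₃, (R−Rᵀ)₂₁) / (2 sinθ) = (+0.356799, -0.718646, -0.596860)
rvec = θ·k = (+0.121116, -0.243945, -0.202605)

rvec=(0.1211, -0.2439, -0.2026) tvec=(0.1048, -0.1263, 0.6852)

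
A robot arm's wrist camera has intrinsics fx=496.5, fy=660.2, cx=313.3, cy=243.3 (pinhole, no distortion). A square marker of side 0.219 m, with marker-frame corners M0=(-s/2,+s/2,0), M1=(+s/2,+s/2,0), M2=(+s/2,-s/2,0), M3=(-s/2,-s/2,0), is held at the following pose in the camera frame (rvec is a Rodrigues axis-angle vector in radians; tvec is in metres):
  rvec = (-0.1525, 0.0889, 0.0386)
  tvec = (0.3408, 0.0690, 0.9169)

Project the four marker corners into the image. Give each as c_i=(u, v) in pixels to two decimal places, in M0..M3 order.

c0=(437.02, 369.24) c1=(561.33, 377.21) c2=(557.82, 217.78) c3=(437.91, 213.48)

Intrinsics K: fx=496.5, fy=660.2, cx=313.3, cy=243.3
Marker side s = 0.219 m; corners in marker frame (Z=0):
  M0 = (-0.1095, +0.1095, 0)
  M1 = (+0.1095, +0.1095, 0)
  M2 = (+0.1095, -0.1095, 0)
  M3 = (-0.1095, -0.1095, 0)
rvec = (-0.1525, 0.0889, 0.0386), |rvec| = θ = 0.18069 rad = 10.353°
Rodrigues: sinθ=0.17971, 1−cosθ=0.01628; R = I + sinθ·[k]× + (1−cosθ)·[k]×²:
    [+0.99532 -0.04515 +0.08548]
    [+0.03163 +0.98766 +0.15338]
    [-0.09135 -0.14996 +0.98446]
t = (0.3408, 0.0690, 0.9169) m
M0: Pc = R·M0+t = (+0.22687, +0.17369, +0.91048); u = 496.5·(+0.22687)/0.91048 + 313.3 = 437.0151, v = 660.2·(+0.17369)/0.91048 + 243.3 = 369.2410
M1: Pc = R·M1+t = (+0.44484, +0.18061, +0.89048); u = 496.5·(+0.44484)/0.89048 + 313.3 = 561.3298, v = 660.2·(+0.18061)/0.89048 + 243.3 = 377.2062
M2: Pc = R·M2+t = (+0.45473, -0.03569, +0.92332); u = 496.5·(+0.45473)/0.92332 + 313.3 = 557.8247, v = 660.2·(-0.03569)/0.92332 + 243.3 = 217.7839
M3: Pc = R·M3+t = (+0.23676, -0.04261, +0.94332); u = 496.5·(+0.23676)/0.94332 + 313.3 = 437.9123, v = 660.2·(-0.04261)/0.94332 + 243.3 = 213.4771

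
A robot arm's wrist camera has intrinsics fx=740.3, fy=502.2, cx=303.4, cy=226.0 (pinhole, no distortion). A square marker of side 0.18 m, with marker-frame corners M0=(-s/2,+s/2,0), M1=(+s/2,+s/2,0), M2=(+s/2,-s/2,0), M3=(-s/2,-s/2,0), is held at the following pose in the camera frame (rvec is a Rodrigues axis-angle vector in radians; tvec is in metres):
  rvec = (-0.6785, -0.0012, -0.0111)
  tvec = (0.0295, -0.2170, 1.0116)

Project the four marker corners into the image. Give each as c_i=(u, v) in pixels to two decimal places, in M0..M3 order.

Intrinsics K: fx=740.3, fy=502.2, cx=303.4, cy=226.0
Marker side s = 0.18 m; corners in marker frame (Z=0):
  M0 = (-0.0900, +0.0900, 0)
  M1 = (+0.0900, +0.0900, 0)
  M2 = (+0.0900, -0.0900, 0)
  M3 = (-0.0900, -0.0900, 0)
rvec = (-0.6785, -0.0012, -0.0111), |rvec| = θ = 0.67859 rad = 38.880°
Rodrigues: sinθ=0.62770, 1−cosθ=0.22154; R = I + sinθ·[k]× + (1−cosθ)·[k]×²:
    [+0.99994 +0.01066 +0.00251]
    [-0.00988 +0.77846 +0.62762]
    [+0.00473 -0.62761 +0.77852]
t = (0.0295, -0.2170, 1.0116) m
M0: Pc = R·M0+t = (-0.05954, -0.14605, +0.95469); u = 740.3·(-0.05954)/0.95469 + 303.4 = 257.2342, v = 502.2·(-0.14605)/0.95469 + 226.0 = 149.1726
M1: Pc = R·M1+t = (+0.12045, -0.14783, +0.95554); u = 740.3·(+0.12045)/0.95554 + 303.4 = 396.7210, v = 502.2·(-0.14783)/0.95554 + 226.0 = 148.3069
M2: Pc = R·M2+t = (+0.11854, -0.28795, +1.06851); u = 740.3·(+0.11854)/1.06851 + 303.4 = 385.5252, v = 502.2·(-0.28795)/1.06851 + 226.0 = 90.6635
M3: Pc = R·M3+t = (-0.06145, -0.28617, +1.06766); u = 740.3·(-0.06145)/1.06766 + 303.4 = 260.7887, v = 502.2·(-0.28617)/1.06766 + 226.0 = 91.3916

c0=(257.23, 149.17) c1=(396.72, 148.31) c2=(385.53, 90.66) c3=(260.79, 91.39)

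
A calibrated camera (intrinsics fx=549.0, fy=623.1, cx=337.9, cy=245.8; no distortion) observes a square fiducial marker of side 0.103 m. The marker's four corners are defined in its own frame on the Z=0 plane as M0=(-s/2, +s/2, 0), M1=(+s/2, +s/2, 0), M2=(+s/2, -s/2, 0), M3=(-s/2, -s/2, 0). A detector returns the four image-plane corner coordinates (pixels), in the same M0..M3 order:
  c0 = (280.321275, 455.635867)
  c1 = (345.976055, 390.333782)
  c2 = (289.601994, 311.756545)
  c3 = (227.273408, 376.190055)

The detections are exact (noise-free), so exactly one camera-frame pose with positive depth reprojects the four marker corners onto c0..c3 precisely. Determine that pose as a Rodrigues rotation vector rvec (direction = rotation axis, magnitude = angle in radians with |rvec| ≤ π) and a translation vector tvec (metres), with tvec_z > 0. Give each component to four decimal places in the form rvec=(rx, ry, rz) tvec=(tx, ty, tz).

Intrinsics K: fx=549.0, fy=623.1, cx=337.9, cy=245.8
Marker side s = 0.103 m; corners in marker frame (Z=0):
  M0 = (-0.0515, +0.0515, 0)
  M1 = (+0.0515, +0.0515, 0)
  M2 = (+0.0515, -0.0515, 0)
  M3 = (-0.0515, -0.0515, 0)
Detected image corners:
  c0 = (280.321275, 455.635867) px
  c1 = (345.976055, 390.333782) px
  c2 = (289.601994, 311.756545) px
  c3 = (227.273408, 376.190055) px
Planar DLT: solve 8×8 A·h = b for H (H[2,2]=1):
  H  [+569.33706 +430.95917 +285.00212]
  H  [-699.01306 +632.87364 +383.06858]
  H  [-0.18073 -0.35013 +1.00000]
B = K⁻¹H; ‖b₁‖=1.566791, ‖b₂‖=1.566791; λ = 2/(‖b₁‖+‖b₂‖) = 0.638247, sign → tz>0 ⇒ λ=+0.638247
r₁ = λ·B[:,0] = (+0.73288,-0.67050,-0.11535); r₂ = λ·B[:,1] = (+0.63856,+0.73641,-0.22347)
r₃ = r₁×r₂ = (+0.23478,+0.09012,+0.96786); SVD([r₁ r₂ r₃]) → R = UVᵀ:
  R  [+0.73288 +0.63856 +0.23478]
  R  [-0.67050 +0.73641 +0.09012]
  R  [-0.11535 -0.22347 +0.96786]
t = (-0.06150, +0.14061, +0.63825) m
tr R = 2.437159; θ = arccos((tr R − 1)/2) = 0.769039 rad = 44.063°
axis k = ((R−Rᵀ)₃₂, (R−Rᵀ)₁₃, (R−Rᵀ)₂₁) / (2 sinθ) = (-0.225461, +0.251730, -0.941169)
rvec = θ·k = (-0.173388, +0.193590, -0.723795)

rvec=(-0.1734, 0.1936, -0.7238) tvec=(-0.0615, 0.1406, 0.6382)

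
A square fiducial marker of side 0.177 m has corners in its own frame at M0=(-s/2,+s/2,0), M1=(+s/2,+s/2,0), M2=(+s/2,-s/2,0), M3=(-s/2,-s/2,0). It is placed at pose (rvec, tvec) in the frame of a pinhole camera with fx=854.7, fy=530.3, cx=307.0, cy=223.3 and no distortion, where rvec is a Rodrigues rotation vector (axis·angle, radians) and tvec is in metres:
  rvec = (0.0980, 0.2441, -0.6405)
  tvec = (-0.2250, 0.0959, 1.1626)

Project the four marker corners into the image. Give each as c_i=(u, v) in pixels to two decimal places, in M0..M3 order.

c0=(133.94, 320.64) c1=(229.72, 276.87) c2=(149.56, 211.19) c3=(56.61, 257.57)

Intrinsics K: fx=854.7, fy=530.3, cx=307.0, cy=223.3
Marker side s = 0.177 m; corners in marker frame (Z=0):
  M0 = (-0.0885, +0.0885, 0)
  M1 = (+0.0885, +0.0885, 0)
  M2 = (+0.0885, -0.0885, 0)
  M3 = (-0.0885, -0.0885, 0)
rvec = (0.0980, 0.2441, -0.6405), |rvec| = θ = 0.69241 rad = 39.672°
Rodrigues: sinθ=0.63839, 1−cosθ=0.23029; R = I + sinθ·[k]× + (1−cosθ)·[k]×²:
    [+0.77432 +0.60202 +0.19491]
    [-0.57904 +0.79833 -0.16545]
    [-0.25521 +0.01526 +0.96677]
t = (-0.2250, 0.0959, 1.1626) m
M0: Pc = R·M0+t = (-0.24025, +0.21780, +1.18654); u = 854.7·(-0.24025)/1.18654 + 307.0 = 133.9413, v = 530.3·(+0.21780)/1.18654 + 223.3 = 320.6406
M1: Pc = R·M1+t = (-0.10319, +0.11531, +1.14136); u = 854.7·(-0.10319)/1.14136 + 307.0 = 229.7248, v = 530.3·(+0.11531)/1.14136 + 223.3 = 276.8739
M2: Pc = R·M2+t = (-0.20975, -0.02600, +1.13866); u = 854.7·(-0.20975)/1.13866 + 307.0 = 149.5571, v = 530.3·(-0.02600)/1.13866 + 223.3 = 211.1923
M3: Pc = R·M3+t = (-0.34681, +0.07649, +1.18384); u = 854.7·(-0.34681)/1.18384 + 307.0 = 56.6141, v = 530.3·(+0.07649)/1.18384 + 223.3 = 257.5651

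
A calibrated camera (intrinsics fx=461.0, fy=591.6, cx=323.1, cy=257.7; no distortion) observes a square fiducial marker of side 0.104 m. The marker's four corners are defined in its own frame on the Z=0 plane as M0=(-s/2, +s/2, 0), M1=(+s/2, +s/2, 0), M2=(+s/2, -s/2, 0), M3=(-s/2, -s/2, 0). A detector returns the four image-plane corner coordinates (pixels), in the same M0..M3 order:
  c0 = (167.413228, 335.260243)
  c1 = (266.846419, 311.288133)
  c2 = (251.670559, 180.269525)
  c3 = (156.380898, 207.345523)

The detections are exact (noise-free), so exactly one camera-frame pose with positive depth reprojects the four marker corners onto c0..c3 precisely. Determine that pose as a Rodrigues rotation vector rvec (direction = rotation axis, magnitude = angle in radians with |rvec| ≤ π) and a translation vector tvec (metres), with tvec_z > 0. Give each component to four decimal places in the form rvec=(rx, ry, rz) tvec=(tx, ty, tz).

Intrinsics K: fx=461.0, fy=591.6, cx=323.1, cy=257.7
Marker side s = 0.104 m; corners in marker frame (Z=0):
  M0 = (-0.0520, +0.0520, 0)
  M1 = (+0.0520, +0.0520, 0)
  M2 = (+0.0520, -0.0520, 0)
  M3 = (-0.0520, -0.0520, 0)
Detected image corners:
  c0 = (167.413228, 335.260243) px
  c1 = (266.846419, 311.288133) px
  c2 = (251.670559, 180.269525) px
  c3 = (156.380898, 207.345523) px
Planar DLT: solve 8×8 A·h = b for H (H[2,2]=1):
  H  [+871.94828 +48.10761 +209.68485]
  H  [-324.08736 +1149.38711 +257.50192]
  H  [-0.30315 -0.36841 +1.00000]
B = K⁻¹H; ‖b₁‖=2.165907, ‖b₂‖=2.165907; λ = 2/(‖b₁‖+‖b₂‖) = 0.461700, sign → tz>0 ⇒ λ=+0.461700
r₁ = λ·B[:,0] = (+0.97137,-0.19196,-0.13997); r₂ = λ·B[:,1] = (+0.16740,+0.97111,-0.17010)
r₃ = r₁×r₂ = (+0.16857,+0.14180,+0.97544); SVD([r₁ r₂ r₃]) → R = UVᵀ:
  R  [+0.97137 +0.16740 +0.16857]
  R  [-0.19196 +0.97111 +0.14180]
  R  [-0.13997 -0.17010 +0.97544]
t = (-0.11359, -0.00015, +0.46170) m
tr R = 2.917913; θ = arccos((tr R − 1)/2) = 0.287497 rad = 16.472°
axis k = ((R−Rᵀ)₃₂, (R−Rᵀ)₁₃, (R−Rᵀ)₂₁) / (2 sinθ) = (-0.549972, +0.544062, -0.633661)
rvec = θ·k = (-0.158115, +0.156416, -0.182175)

rvec=(-0.1581, 0.1564, -0.1822) tvec=(-0.1136, -0.0002, 0.4617)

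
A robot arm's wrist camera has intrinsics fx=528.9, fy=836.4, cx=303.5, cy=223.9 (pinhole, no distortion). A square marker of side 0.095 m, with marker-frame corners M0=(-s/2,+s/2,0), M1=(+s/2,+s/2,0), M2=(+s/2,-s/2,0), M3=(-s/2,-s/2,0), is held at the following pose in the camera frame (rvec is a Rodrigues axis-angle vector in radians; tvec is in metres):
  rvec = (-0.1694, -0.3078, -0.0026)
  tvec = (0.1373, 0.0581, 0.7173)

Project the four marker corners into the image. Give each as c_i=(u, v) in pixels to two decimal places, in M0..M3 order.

Intrinsics K: fx=528.9, fy=836.4, cx=303.5, cy=223.9
Marker side s = 0.095 m; corners in marker frame (Z=0):
  M0 = (-0.0475, +0.0475, 0)
  M1 = (+0.0475, +0.0475, 0)
  M2 = (+0.0475, -0.0475, 0)
  M3 = (-0.0475, -0.0475, 0)
rvec = (-0.1694, -0.3078, -0.0026), |rvec| = θ = 0.35135 rad = 20.131°
Rodrigues: sinθ=0.34416, 1−cosθ=0.06109; R = I + sinθ·[k]× + (1−cosθ)·[k]×²:
    [+0.95311 +0.02835 -0.30129]
    [+0.02326 +0.98580 +0.16633]
    [+0.30172 -0.16554 +0.93891]
t = (0.1373, 0.0581, 0.7173) m
M0: Pc = R·M0+t = (+0.09337, +0.10382, +0.69510); u = 528.9·(+0.09337)/0.69510 + 303.5 = 374.5474, v = 836.4·(+0.10382)/0.69510 + 223.9 = 348.8244
M1: Pc = R·M1+t = (+0.18392, +0.10603, +0.72377); u = 528.9·(+0.18392)/0.72377 + 303.5 = 437.9007, v = 836.4·(+0.10603)/0.72377 + 223.9 = 346.4301
M2: Pc = R·M2+t = (+0.18123, +0.01238, +0.73950); u = 528.9·(+0.18123)/0.73950 + 303.5 = 433.1162, v = 836.4·(+0.01238)/0.73950 + 223.9 = 237.9016
M3: Pc = R·M3+t = (+0.09068, +0.01017, +0.71083); u = 528.9·(+0.09068)/0.71083 + 303.5 = 370.9716, v = 836.4·(+0.01017)/0.71083 + 223.9 = 235.8666

c0=(374.55, 348.82) c1=(437.90, 346.43) c2=(433.12, 237.90) c3=(370.97, 235.87)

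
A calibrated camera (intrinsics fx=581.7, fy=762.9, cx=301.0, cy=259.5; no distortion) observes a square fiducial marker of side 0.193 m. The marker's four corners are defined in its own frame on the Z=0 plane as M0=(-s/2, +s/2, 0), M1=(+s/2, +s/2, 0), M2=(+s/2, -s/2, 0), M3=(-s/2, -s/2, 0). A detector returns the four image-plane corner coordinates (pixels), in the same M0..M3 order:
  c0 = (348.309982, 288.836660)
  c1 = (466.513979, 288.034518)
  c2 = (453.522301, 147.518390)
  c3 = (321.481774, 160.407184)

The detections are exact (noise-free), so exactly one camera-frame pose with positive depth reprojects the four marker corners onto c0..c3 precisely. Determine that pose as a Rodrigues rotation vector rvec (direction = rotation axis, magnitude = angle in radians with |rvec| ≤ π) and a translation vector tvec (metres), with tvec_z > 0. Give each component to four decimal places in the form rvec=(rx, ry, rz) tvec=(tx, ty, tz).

rvec=(0.6612, 0.3731, -0.1518) tvec=(0.1442, -0.0396, 0.8883)

Intrinsics K: fx=581.7, fy=762.9, cx=301.0, cy=259.5
Marker side s = 0.193 m; corners in marker frame (Z=0):
  M0 = (-0.0965, +0.0965, 0)
  M1 = (+0.0965, +0.0965, 0)
  M2 = (+0.0965, -0.0965, 0)
  M3 = (-0.0965, -0.0965, 0)
Detected image corners:
  c0 = (348.309982, 288.836660) px
  c1 = (466.513979, 288.034518) px
  c2 = (453.522301, 147.518390) px
  c3 = (321.481774, 160.407184) px
Planar DLT: solve 8×8 A·h = b for H (H[2,2]=1):
  H  [+473.96950 +359.77811 +395.45935]
  H  [-129.31576 +837.42521 +225.50694]
  H  [-0.43303 +0.64188 +1.00000]
B = K⁻¹H; ‖b₁‖=1.125730, ‖b₂‖=1.125730; λ = 2/(‖b₁‖+‖b₂‖) = 0.888312, sign → tz>0 ⇒ λ=+0.888312
r₁ = λ·B[:,0] = (+0.92284,-0.01973,-0.38467); r₂ = λ·B[:,1] = (+0.25437,+0.78114,+0.57019)
r₃ = r₁×r₂ = (+0.28923,-0.62405,+0.72589); SVD([r₁ r₂ r₃]) → R = UVᵀ:
  R  [+0.92284 +0.25437 +0.28923]
  R  [-0.01973 +0.78114 -0.62405]
  R  [-0.38467 +0.57019 +0.72589]
t = (+0.14425, -0.03958, +0.88831) m
tr R = 2.429870; θ = arccos((tr R − 1)/2) = 0.774265 rad = 44.362°
axis k = ((R−Rᵀ)₃₂, (R−Rᵀ)₁₃, (R−Rᵀ)₂₁) / (2 sinθ) = (+0.854013, +0.481914, -0.196013)
rvec = θ·k = (+0.661232, +0.373129, -0.151766)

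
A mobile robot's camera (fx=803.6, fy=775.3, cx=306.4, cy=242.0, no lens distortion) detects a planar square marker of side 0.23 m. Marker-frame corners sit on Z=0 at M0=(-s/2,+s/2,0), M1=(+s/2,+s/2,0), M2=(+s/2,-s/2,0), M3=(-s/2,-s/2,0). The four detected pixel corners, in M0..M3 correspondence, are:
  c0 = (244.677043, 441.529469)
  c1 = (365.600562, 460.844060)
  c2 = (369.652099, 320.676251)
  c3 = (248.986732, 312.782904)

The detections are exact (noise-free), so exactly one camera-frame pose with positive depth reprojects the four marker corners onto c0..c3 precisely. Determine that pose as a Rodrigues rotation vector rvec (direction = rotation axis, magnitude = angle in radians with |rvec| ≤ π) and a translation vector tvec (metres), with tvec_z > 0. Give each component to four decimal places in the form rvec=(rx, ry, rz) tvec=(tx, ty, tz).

rvec=(-0.0365, 0.5117, 0.0221) tvec=(-0.0028, 0.2436, 1.3346)

Intrinsics K: fx=803.6, fy=775.3, cx=306.4, cy=242.0
Marker side s = 0.23 m; corners in marker frame (Z=0):
  M0 = (-0.1150, +0.1150, 0)
  M1 = (+0.1150, +0.1150, 0)
  M2 = (+0.1150, -0.1150, 0)
  M3 = (-0.1150, -0.1150, 0)
Detected image corners:
  c0 = (244.677043, 441.529469) px
  c1 = (365.600562, 460.844060) px
  c2 = (369.652099, 320.676251) px
  c3 = (248.986732, 312.782904) px
Planar DLT: solve 8×8 A·h = b for H (H[2,2]=1):
  H  [+412.41004 -24.95829 +304.68468]
  H  [-81.86361 +575.10250 +383.50096]
  H  [-0.36709 -0.02200 +1.00000]
B = K⁻¹H; ‖b₁‖=0.749313, ‖b₂‖=0.749313; λ = 2/(‖b₁‖+‖b₂‖) = 1.334556, sign → tz>0 ⇒ λ=+1.334556
r₁ = λ·B[:,0] = (+0.87169,+0.01200,-0.48991); r₂ = λ·B[:,1] = (-0.03026,+0.99911,-0.02936)
r₃ = r₁×r₂ = (+0.48912,+0.04041,+0.87128); SVD([r₁ r₂ r₃]) → R = UVᵀ:
  R  [+0.87169 -0.03026 +0.48912]
  R  [+0.01200 +0.99911 +0.04041]
  R  [-0.48991 -0.02936 +0.87128]
t = (-0.00285, +0.24357, +1.33456) m
tr R = 2.742084; θ = arccos((tr R − 1)/2) = 0.513477 rad = 29.420°
axis k = ((R−Rᵀ)₃₂, (R−Rᵀ)₁₃, (R−Rᵀ)₂₁) / (2 sinθ) = (-0.071016, +0.996547, +0.043015)
rvec = θ·k = (-0.036465, +0.511704, +0.022087)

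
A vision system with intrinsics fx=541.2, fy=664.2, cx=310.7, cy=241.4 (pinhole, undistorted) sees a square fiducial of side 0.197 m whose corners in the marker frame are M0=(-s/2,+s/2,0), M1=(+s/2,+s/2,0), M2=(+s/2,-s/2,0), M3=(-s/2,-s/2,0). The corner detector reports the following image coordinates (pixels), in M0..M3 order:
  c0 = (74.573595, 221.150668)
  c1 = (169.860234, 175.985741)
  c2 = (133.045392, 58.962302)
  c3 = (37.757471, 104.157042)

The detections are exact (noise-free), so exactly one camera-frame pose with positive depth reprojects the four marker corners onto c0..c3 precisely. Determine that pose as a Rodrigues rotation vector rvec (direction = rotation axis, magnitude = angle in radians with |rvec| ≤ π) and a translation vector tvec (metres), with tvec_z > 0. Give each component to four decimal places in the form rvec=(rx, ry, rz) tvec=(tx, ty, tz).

rvec=(0.0007, 0.0010, -0.3684) tvec=(-0.3989, -0.1592, 1.0433)

Intrinsics K: fx=541.2, fy=664.2, cx=310.7, cy=241.4
Marker side s = 0.197 m; corners in marker frame (Z=0):
  M0 = (-0.0985, +0.0985, 0)
  M1 = (+0.0985, +0.0985, 0)
  M2 = (+0.0985, -0.0985, 0)
  M3 = (-0.0985, -0.0985, 0)
Detected image corners:
  c0 = (74.573595, 221.150668) px
  c1 = (169.860234, 175.985741) px
  c2 = (133.045392, 58.962302) px
  c3 = (37.757471, 104.157042) px
Planar DLT: solve 8×8 A·h = b for H (H[2,2]=1):
  H  [+483.57732 +186.93193 +103.80490]
  H  [-229.49368 +594.02116 +140.06924]
  H  [-0.00110 +0.00049 +1.00000]
B = K⁻¹H; ‖b₁‖=0.958453, ‖b₂‖=0.958453; λ = 2/(‖b₁‖+‖b₂‖) = 1.043348, sign → tz>0 ⇒ λ=+1.043348
r₁ = λ·B[:,0] = (+0.93292,-0.36008,-0.00115); r₂ = λ·B[:,1] = (+0.36008,+0.93292,+0.00052)
r₃ = r₁×r₂ = (+0.00089,-0.00090,+1.00000); SVD([r₁ r₂ r₃]) → R = UVᵀ:
  R  [+0.93292 +0.36008 +0.00089]
  R  [-0.36008 +0.93292 -0.00090]
  R  [-0.00115 +0.00052 +1.00000]
t = (-0.39886, -0.15917, +1.04335) m
tr R = 2.865842; θ = arccos((tr R − 1)/2) = 0.368355 rad = 21.105°
axis k = ((R−Rᵀ)₃₂, (R−Rᵀ)₁₃, (R−Rᵀ)₂₁) / (2 sinθ) = (+0.001959, +0.002830, -0.999994)
rvec = θ·k = (+0.000722, +0.001042, -0.368353)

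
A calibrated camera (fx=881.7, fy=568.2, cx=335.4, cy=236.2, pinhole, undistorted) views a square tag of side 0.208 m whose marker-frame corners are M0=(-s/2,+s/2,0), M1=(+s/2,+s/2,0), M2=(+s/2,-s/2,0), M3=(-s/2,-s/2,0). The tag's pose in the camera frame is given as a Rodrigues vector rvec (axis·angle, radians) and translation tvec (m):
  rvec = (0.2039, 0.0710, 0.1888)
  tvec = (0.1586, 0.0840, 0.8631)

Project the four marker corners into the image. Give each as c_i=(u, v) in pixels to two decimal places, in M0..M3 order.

c0=(373.13, 340.84) c1=(577.91, 368.09) c2=(629.71, 238.99) c3=(413.83, 211.96)

Intrinsics K: fx=881.7, fy=568.2, cx=335.4, cy=236.2
Marker side s = 0.208 m; corners in marker frame (Z=0):
  M0 = (-0.1040, +0.1040, 0)
  M1 = (+0.1040, +0.1040, 0)
  M2 = (+0.1040, -0.1040, 0)
  M3 = (-0.1040, -0.1040, 0)
rvec = (0.2039, 0.0710, 0.1888), |rvec| = θ = 0.28681 rad = 16.433°
Rodrigues: sinθ=0.28290, 1−cosθ=0.04085; R = I + sinθ·[k]× + (1−cosθ)·[k]×²:
    [+0.97980 -0.17903 +0.08915]
    [+0.19341 +0.96165 -0.19446]
    [-0.05091 +0.20777 +0.97685]
t = (0.1586, 0.0840, 0.8631) m
M0: Pc = R·M0+t = (+0.03808, +0.16390, +0.89000); u = 881.7·(+0.03808)/0.89000 + 335.4 = 373.1265, v = 568.2·(+0.16390)/0.89000 + 236.2 = 340.8360
M1: Pc = R·M1+t = (+0.24188, +0.20413, +0.87941); u = 881.7·(+0.24188)/0.87941 + 335.4 = 577.9083, v = 568.2·(+0.20413)/0.87941 + 236.2 = 368.0889
M2: Pc = R·M2+t = (+0.27912, +0.00410, +0.83620); u = 881.7·(+0.27912)/0.83620 + 335.4 = 629.7070, v = 568.2·(+0.00410)/0.83620 + 236.2 = 238.9879
M3: Pc = R·M3+t = (+0.07532, -0.03613, +0.84679); u = 881.7·(+0.07532)/0.84679 + 335.4 = 413.8262, v = 568.2·(-0.03613)/0.84679 + 236.2 = 211.9587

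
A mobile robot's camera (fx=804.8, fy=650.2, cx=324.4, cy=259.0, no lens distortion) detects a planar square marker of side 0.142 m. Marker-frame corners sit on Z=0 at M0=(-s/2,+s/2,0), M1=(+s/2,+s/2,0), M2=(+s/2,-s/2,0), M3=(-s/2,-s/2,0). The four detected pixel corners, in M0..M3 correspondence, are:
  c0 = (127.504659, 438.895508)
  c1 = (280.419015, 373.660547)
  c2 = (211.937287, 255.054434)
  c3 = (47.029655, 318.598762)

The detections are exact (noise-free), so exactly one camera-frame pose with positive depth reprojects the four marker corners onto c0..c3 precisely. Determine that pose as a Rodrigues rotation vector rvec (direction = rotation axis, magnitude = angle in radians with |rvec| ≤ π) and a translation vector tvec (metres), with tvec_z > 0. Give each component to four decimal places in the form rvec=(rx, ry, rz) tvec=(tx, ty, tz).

rvec=(0.2117, -0.2604, -0.4273) tvec=(-0.1272, 0.0899, 0.6607)

Intrinsics K: fx=804.8, fy=650.2, cx=324.4, cy=259.0
Marker side s = 0.142 m; corners in marker frame (Z=0):
  M0 = (-0.0710, +0.0710, 0)
  M1 = (+0.0710, +0.0710, 0)
  M2 = (+0.0710, -0.0710, 0)
  M3 = (-0.0710, -0.0710, 0)
Detected image corners:
  c0 = (127.504659, 438.895508) px
  c1 = (280.419015, 373.660547) px
  c2 = (211.937287, 255.054434) px
  c3 = (47.029655, 318.598762) px
Planar DLT: solve 8×8 A·h = b for H (H[2,2]=1):
  H  [+1169.32902 +588.09357 +169.48502]
  H  [-346.77534 +975.19415 +347.48873]
  H  [+0.30828 +0.38700 +1.00000]
B = K⁻¹H; ‖b₁‖=1.513587, ‖b₂‖=1.513587; λ = 2/(‖b₁‖+‖b₂‖) = 0.660682, sign → tz>0 ⇒ λ=+0.660682
r₁ = λ·B[:,0] = (+0.87784,-0.43350,+0.20368); r₂ = λ·B[:,1] = (+0.37972,+0.88907,+0.25569)
r₃ = r₁×r₂ = (-0.29192,-0.14711,+0.94506); SVD([r₁ r₂ r₃]) → R = UVᵀ:
  R  [+0.87784 +0.37972 -0.29192]
  R  [-0.43350 +0.88907 -0.14711]
  R  [+0.20368 +0.25569 +0.94506]
t = (-0.12717, +0.08992, +0.66068) m
tr R = 2.711961; θ = arccos((tr R − 1)/2) = 0.543352 rad = 31.132°
axis k = ((R−Rᵀ)₃₂, (R−Rᵀ)₁₃, (R−Rᵀ)₂₁) / (2 sinθ) = (+0.389547, -0.479296, -0.786466)
rvec = θ·k = (+0.211661, -0.260426, -0.427327)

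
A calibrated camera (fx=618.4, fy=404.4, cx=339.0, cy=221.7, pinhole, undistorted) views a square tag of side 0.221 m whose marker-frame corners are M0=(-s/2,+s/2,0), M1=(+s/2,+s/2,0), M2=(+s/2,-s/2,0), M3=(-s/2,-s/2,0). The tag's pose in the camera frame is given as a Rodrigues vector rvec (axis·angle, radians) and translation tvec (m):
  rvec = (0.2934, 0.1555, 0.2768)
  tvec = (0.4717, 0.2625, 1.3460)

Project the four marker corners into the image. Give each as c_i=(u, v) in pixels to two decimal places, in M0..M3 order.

Intrinsics K: fx=618.4, fy=404.4, cx=339.0, cy=221.7
Marker side s = 0.221 m; corners in marker frame (Z=0):
  M0 = (-0.1105, +0.1105, 0)
  M1 = (+0.1105, +0.1105, 0)
  M2 = (+0.1105, -0.1105, 0)
  M3 = (-0.1105, -0.1105, 0)
rvec = (0.2934, 0.1555, 0.2768), |rvec| = θ = 0.43230 rad = 24.769°
Rodrigues: sinθ=0.41896, 1−cosθ=0.09199; R = I + sinθ·[k]× + (1−cosθ)·[k]×²:
    [+0.95038 -0.24580 +0.19068]
    [+0.29072 +0.91991 -0.26316]
    [-0.11072 +0.30553 +0.94572]
t = (0.4717, 0.2625, 1.3460) m
M0: Pc = R·M0+t = (+0.33952, +0.33203, +1.39200); u = 618.4·(+0.33952)/1.39200 + 339.0 = 489.8340, v = 404.4·(+0.33203)/1.39200 + 221.7 = 318.1594
M1: Pc = R·M1+t = (+0.54956, +0.39627, +1.36753); u = 618.4·(+0.54956)/1.36753 + 339.0 = 587.5111, v = 404.4·(+0.39627)/1.36753 + 221.7 = 338.8847
M2: Pc = R·M2+t = (+0.60388, +0.19297, +1.30000); u = 618.4·(+0.60388)/1.30000 + 339.0 = 626.2593, v = 404.4·(+0.19297)/1.30000 + 221.7 = 281.7297
M3: Pc = R·M3+t = (+0.39384, +0.12873, +1.32447); u = 618.4·(+0.39384)/1.32447 + 339.0 = 522.8867, v = 404.4·(+0.12873)/1.32447 + 221.7 = 261.0037

c0=(489.83, 318.16) c1=(587.51, 338.88) c2=(626.26, 281.73) c3=(522.89, 261.00)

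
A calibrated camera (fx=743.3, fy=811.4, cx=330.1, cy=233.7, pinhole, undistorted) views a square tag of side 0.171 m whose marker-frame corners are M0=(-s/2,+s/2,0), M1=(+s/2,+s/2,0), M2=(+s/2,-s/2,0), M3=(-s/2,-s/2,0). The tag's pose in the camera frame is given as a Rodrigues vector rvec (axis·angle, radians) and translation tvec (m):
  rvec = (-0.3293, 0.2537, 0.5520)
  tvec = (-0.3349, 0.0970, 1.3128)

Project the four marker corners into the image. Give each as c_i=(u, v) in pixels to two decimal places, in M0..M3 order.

c0=(75.47, 310.80) c1=(147.07, 365.58) c2=(206.21, 276.31) c3=(134.35, 226.77)

Intrinsics K: fx=743.3, fy=811.4, cx=330.1, cy=233.7
Marker side s = 0.171 m; corners in marker frame (Z=0):
  M0 = (-0.0855, +0.0855, 0)
  M1 = (+0.0855, +0.0855, 0)
  M2 = (+0.0855, -0.0855, 0)
  M3 = (-0.0855, -0.0855, 0)
rvec = (-0.3293, 0.2537, 0.5520), |rvec| = θ = 0.69102 rad = 39.592°
Rodrigues: sinθ=0.63732, 1−cosθ=0.22940; R = I + sinθ·[k]× + (1−cosθ)·[k]×²:
    [+0.82269 -0.54924 +0.14666]
    [+0.46897 +0.80152 +0.37099]
    [-0.32131 -0.23643 +0.91698]
t = (-0.3349, 0.0970, 1.3128) m
M0: Pc = R·M0+t = (-0.45220, +0.12543, +1.32006); u = 743.3·(-0.45220)/1.32006 + 330.1 = 75.4742, v = 811.4·(+0.12543)/1.32006 + 233.7 = 310.7999
M1: Pc = R·M1+t = (-0.31152, +0.20563, +1.26511); u = 743.3·(-0.31152)/1.26511 + 330.1 = 147.0706, v = 811.4·(+0.20563)/1.26511 + 233.7 = 365.5820
M2: Pc = R·M2+t = (-0.21760, +0.06857, +1.30554); u = 743.3·(-0.21760)/1.30554 + 330.1 = 206.2115, v = 811.4·(+0.06857)/1.30554 + 233.7 = 276.3147
M3: Pc = R·M3+t = (-0.35828, -0.01163, +1.36049); u = 743.3·(-0.35828)/1.36049 + 330.1 = 134.3543, v = 811.4·(-0.01163)/1.36049 + 233.7 = 226.7657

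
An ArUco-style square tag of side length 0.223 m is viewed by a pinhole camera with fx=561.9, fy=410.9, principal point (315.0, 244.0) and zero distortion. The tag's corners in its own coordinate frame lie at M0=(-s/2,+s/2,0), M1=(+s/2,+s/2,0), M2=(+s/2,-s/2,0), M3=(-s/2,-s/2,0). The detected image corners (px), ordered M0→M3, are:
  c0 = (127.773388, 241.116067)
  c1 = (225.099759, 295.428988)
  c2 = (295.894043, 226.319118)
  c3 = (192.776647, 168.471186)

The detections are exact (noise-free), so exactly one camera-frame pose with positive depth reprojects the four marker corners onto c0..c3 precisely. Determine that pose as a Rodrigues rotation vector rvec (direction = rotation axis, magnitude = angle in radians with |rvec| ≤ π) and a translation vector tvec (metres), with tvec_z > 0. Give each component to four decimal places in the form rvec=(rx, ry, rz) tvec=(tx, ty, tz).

rvec=(0.2637, 0.0766, 0.6518) tvec=(-0.1871, -0.0244, 0.9957)

Intrinsics K: fx=561.9, fy=410.9, cx=315.0, cy=244.0
Marker side s = 0.223 m; corners in marker frame (Z=0):
  M0 = (-0.1115, +0.1115, 0)
  M1 = (+0.1115, +0.1115, 0)
  M2 = (+0.1115, -0.1115, 0)
  M3 = (-0.1115, -0.1115, 0)
Detected image corners:
  c0 = (127.773388, 241.116067) px
  c1 = (225.099759, 295.428988) px
  c2 = (295.894043, 226.319118) px
  c3 = (192.776647, 168.471186) px
Planar DLT: solve 8×8 A·h = b for H (H[2,2]=1):
  H  [+451.59108 -248.25341 +209.44180]
  H  [+254.07047 +380.06904 +233.92811]
  H  [+0.01213 +0.26733 +1.00000]
B = K⁻¹H; ‖b₁‖=1.004311, ‖b₂‖=1.004311; λ = 2/(‖b₁‖+‖b₂‖) = 0.995707, sign → tz>0 ⇒ λ=+0.995707
r₁ = λ·B[:,0] = (+0.79346,+0.60850,+0.01208); r₂ = λ·B[:,1] = (-0.58914,+0.76293,+0.26618)
r₃ = r₁×r₂ = (+0.15276,-0.21833,+0.96385); SVD([r₁ r₂ r₃]) → R = UVᵀ:
  R  [+0.79346 -0.58914 +0.15276]
  R  [+0.60850 +0.76293 -0.21833]
  R  [+0.01208 +0.26618 +0.96385]
t = (-0.18705, -0.02441, +0.99571) m
tr R = 2.520241; θ = arccos((tr R − 1)/2) = 0.707298 rad = 40.525°
axis k = ((R−Rᵀ)₃₂, (R−Rᵀ)₁₃, (R−Rᵀ)₂₁) / (2 sinθ) = (+0.372825, +0.108248, +0.921566)
rvec = θ·k = (+0.263698, +0.076563, +0.651822)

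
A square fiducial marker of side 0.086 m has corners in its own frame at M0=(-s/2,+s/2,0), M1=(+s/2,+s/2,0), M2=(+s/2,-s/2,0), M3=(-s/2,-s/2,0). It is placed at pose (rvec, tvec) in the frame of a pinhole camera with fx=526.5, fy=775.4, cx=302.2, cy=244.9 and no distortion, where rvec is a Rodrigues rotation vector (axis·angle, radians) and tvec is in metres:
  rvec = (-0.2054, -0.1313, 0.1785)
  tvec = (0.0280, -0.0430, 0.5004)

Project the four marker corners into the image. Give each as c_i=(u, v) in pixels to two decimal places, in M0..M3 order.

Intrinsics K: fx=526.5, fy=775.4, cx=302.2, cy=244.9
Marker side s = 0.086 m; corners in marker frame (Z=0):
  M0 = (-0.0430, +0.0430, 0)
  M1 = (+0.0430, +0.0430, 0)
  M2 = (+0.0430, -0.0430, 0)
  M3 = (-0.0430, -0.0430, 0)
rvec = (-0.2054, -0.1313, 0.1785), |rvec| = θ = 0.30214 rad = 17.312°
Rodrigues: sinθ=0.29757, 1−cosθ=0.04530; R = I + sinθ·[k]× + (1−cosθ)·[k]×²:
    [+0.97564 -0.16241 -0.14750]
    [+0.18918 +0.96326 +0.19066]
    [+0.11112 -0.21392 +0.97051]
t = (0.0280, -0.0430, 0.5004) m
M0: Pc = R·M0+t = (-0.02094, -0.00971, +0.48642); u = 526.5·(-0.02094)/0.48642 + 302.2 = 279.5389, v = 775.4·(-0.00971)/0.48642 + 244.9 = 229.4139
M1: Pc = R·M1+t = (+0.06297, +0.00655, +0.49598); u = 526.5·(+0.06297)/0.49598 + 302.2 = 369.0433, v = 775.4·(+0.00655)/0.49598 + 244.9 = 255.1474
M2: Pc = R·M2+t = (+0.07694, -0.07629, +0.51438); u = 526.5·(+0.07694)/0.51438 + 302.2 = 380.9494, v = 775.4·(-0.07629)/0.51438 + 244.9 = 129.9033
M3: Pc = R·M3+t = (-0.00697, -0.09255, +0.50482); u = 526.5·(-0.00697)/0.50482 + 302.2 = 294.9322, v = 775.4·(-0.09255)/0.50482 + 244.9 = 102.7368

c0=(279.54, 229.41) c1=(369.04, 255.15) c2=(380.95, 129.90) c3=(294.93, 102.74)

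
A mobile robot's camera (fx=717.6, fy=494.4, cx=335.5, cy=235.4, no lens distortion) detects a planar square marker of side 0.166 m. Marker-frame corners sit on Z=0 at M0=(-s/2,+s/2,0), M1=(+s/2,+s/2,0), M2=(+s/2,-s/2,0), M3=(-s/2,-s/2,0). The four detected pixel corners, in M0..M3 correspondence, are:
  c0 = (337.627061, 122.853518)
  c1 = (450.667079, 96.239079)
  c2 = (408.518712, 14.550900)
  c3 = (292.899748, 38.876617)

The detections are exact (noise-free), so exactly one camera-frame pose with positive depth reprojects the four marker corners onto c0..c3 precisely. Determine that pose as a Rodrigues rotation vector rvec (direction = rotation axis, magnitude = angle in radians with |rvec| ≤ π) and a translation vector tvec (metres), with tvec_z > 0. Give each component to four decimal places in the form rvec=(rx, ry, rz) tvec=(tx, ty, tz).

Intrinsics K: fx=717.6, fy=494.4, cx=335.5, cy=235.4
Marker side s = 0.166 m; corners in marker frame (Z=0):
  M0 = (-0.0830, +0.0830, 0)
  M1 = (+0.0830, +0.0830, 0)
  M2 = (+0.0830, -0.0830, 0)
  M3 = (-0.0830, -0.0830, 0)
Detected image corners:
  c0 = (337.627061, 122.853518) px
  c1 = (450.667079, 96.239079) px
  c2 = (408.518712, 14.550900) px
  c3 = (292.899748, 38.876617) px
Planar DLT: solve 8×8 A·h = b for H (H[2,2]=1):
  H  [+758.12963 +285.77882 +373.43006]
  H  [-140.76849 +503.31617 +68.15655]
  H  [+0.18645 +0.06505 +1.00000]
B = K⁻¹H; ‖b₁‖=1.055379, ‖b₂‖=1.055379; λ = 2/(‖b₁‖+‖b₂‖) = 0.947527, sign → tz>0 ⇒ λ=+0.947527
r₁ = λ·B[:,0] = (+0.91845,-0.35390,+0.17667); r₂ = λ·B[:,1] = (+0.34853,+0.93527,+0.06163)
r₃ = r₁×r₂ = (-0.18704,+0.00497,+0.98234); SVD([r₁ r₂ r₃]) → R = UVᵀ:
  R  [+0.91845 +0.34853 -0.18704]
  R  [-0.35390 +0.93527 +0.00497]
  R  [+0.17667 +0.06163 +0.98234]
t = (+0.05008, -0.32053, +0.94753) m
tr R = 2.836053; θ = arccos((tr R − 1)/2) = 0.407722 rad = 23.361°
axis k = ((R−Rᵀ)₃₂, (R−Rᵀ)₁₃, (R−Rᵀ)₂₁) / (2 sinθ) = (+0.071456, -0.458631, -0.885749)
rvec = θ·k = (+0.029134, -0.186994, -0.361139)

rvec=(0.0291, -0.1870, -0.3611) tvec=(0.0501, -0.3205, 0.9475)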